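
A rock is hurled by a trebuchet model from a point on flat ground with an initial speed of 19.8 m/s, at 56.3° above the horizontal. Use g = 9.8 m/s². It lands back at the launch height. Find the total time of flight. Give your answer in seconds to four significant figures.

Horizontal component vₓ = 19.80 cos 56.3° = 10.99 m/s; vertical v_y0 = 19.80 sin 56.3° = 16.47 m/s.
It returns to y = 0 when t = 2 v_y0 / g = 2(16.47)/9.80 = 3.362 s.

3.362 s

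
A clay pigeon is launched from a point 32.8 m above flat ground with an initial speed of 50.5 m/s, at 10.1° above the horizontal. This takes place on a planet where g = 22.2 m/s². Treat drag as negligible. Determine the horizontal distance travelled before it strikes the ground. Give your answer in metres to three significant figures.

108 m

Horizontal component vₓ = 50.50 cos 10.1° = 49.72 m/s; vertical v_y0 = 50.50 sin 10.1° = 8.856 m/s.
Vertical motion (up positive, ground at y = 0): 11.10 t² − (8.856) t − 32.8 = 0, so t = (8.856 + √(8.856² + 2·22.2·32.8)) / 22.2 = (8.856 + 39.18) / 22.2 = 2.164 s.
Horizontal distance: R = vₓ t = 49.72 × 2.164 = 107.6 m.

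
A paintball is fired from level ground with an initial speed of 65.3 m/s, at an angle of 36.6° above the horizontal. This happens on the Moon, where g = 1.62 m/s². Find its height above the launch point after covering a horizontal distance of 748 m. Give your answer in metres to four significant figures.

390.6 m

vₓ = 65.30 cos 36.6° = 52.42 m/s; v_y0 = 65.30 sin 36.6° = 38.93 m/s.
x = vₓ t ⇒ t = 748/52.42 = 14.27 s.
Height: y = v_y0 t − ½ g t² = 38.93 × 14.27 − 0.8100 × 14.27² = 555.5 − 164.9 = 390.6 m.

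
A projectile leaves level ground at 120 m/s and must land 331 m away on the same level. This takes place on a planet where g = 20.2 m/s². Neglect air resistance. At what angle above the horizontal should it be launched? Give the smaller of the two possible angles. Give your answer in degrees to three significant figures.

13.8°

Level-ground range R = v₀² sin(2θ)/g ⇒ sin(2θ) = gR/v₀² = 20.2 × 331 / 120² = 0.4643.
2θ = 27.67° or 180° − 27.67° = 152.3°, so θ = 13.83° or 76.17°.
The smaller angle is 13.83°.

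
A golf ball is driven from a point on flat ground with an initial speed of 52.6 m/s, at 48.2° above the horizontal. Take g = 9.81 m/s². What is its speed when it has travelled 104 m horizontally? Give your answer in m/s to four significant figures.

36.49 m/s

vₓ = 52.60 cos 48.2° = 35.06 m/s; v_y0 = 52.60 sin 48.2° = 39.21 m/s.
Time to reach x = 104 m: t = x/vₓ = 104/35.06 = 2.966 s.
Vertical velocity there: v_y = v_y0 − g t = 39.21 − 9.81 × 2.966 = 10.11 m/s.
Speed: √(vₓ² + v_y²) = √(35.06² + 10.11²) = 36.49 m/s.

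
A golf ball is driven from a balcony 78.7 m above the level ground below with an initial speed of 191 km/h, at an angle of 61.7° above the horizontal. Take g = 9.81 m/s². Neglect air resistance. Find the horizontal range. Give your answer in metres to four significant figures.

276.3 m

Convert: 191 km/h = 191/3.6 = 53.06 m/s.
Resolve: vₓ = 53.06 cos 61.7° = 25.15 m/s and v_y0 = 53.06 sin 61.7° = 46.71 m/s.
The projectile lands when y = 78.7 + (46.71) t − ½·9.81·t² = 0. Positive root: t = (46.71 + √(46.71² + 2·9.81·78.7)) / 9.81 = (46.71 + 61.04) / 9.81 = 10.98 s.
Horizontal distance: R = vₓ t = 25.15 × 10.98 = 276.3 m.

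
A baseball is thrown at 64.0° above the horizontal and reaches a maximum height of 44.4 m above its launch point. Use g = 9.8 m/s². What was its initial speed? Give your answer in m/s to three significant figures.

At the peak v_y = 0, so v_y0 = √(2gH) = √(2 × 9.80 × 44.4) = 29.50 m/s.
v_y0 = v₀ sin θ ⇒ v₀ = 29.50 / sin 64.0° = 32.82 m/s.

32.8 m/s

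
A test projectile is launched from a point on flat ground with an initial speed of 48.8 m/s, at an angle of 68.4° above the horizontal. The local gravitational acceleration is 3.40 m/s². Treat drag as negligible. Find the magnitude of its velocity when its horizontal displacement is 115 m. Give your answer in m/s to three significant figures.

vₓ = 48.80 cos 68.4° = 17.96 m/s; v_y0 = 48.80 sin 68.4° = 45.37 m/s.
At x = 115 m, t = x/vₓ = 115/17.96 = 6.402 s.
Vertical velocity there: v_y = v_y0 − g t = 45.37 − 3.40 × 6.402 = 23.61 m/s.
Speed: √(vₓ² + v_y²) = √(17.96² + 23.61²) = 29.67 m/s.

29.7 m/s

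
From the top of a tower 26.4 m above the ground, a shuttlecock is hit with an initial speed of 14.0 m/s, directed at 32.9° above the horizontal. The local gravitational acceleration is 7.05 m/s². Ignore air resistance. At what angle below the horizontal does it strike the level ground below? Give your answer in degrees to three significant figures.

60.5°

Horizontal component vₓ = 14.00 cos 32.9° = 11.75 m/s; vertical v_y0 = 14.00 sin 32.9° = 7.604 m/s.
With up positive and y = 0 at the ground: y(t) = 26.4 + (7.604) t − 3.525 t². Setting y = 0 and taking the positive root: t = [7.604 + √(7.604² + 2·7.05·26.4)] / 7.05 = (7.604 + 20.74) / 7.05 = 4.020 s.
At impact: v_y = v_y0 − g t = −20.74 m/s; vₓ = 11.75 m/s.
Angle below horizontal: arctan(|v_y|/vₓ) = arctan(20.74/11.75) = 60.45°.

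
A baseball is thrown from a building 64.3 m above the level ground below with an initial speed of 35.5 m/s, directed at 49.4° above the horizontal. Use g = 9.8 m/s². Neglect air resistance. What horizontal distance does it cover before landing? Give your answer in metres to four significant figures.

Horizontal component vₓ = 35.50 cos 49.4° = 23.10 m/s; vertical v_y0 = 35.50 sin 49.4° = 26.95 m/s.
The projectile lands when y = 64.3 + (26.95) t − ½·9.80·t² = 0. Positive root: t = (26.95 + √(26.95² + 2·9.80·64.3)) / 9.80 = (26.95 + 44.57) / 9.80 = 7.299 s.
Horizontal distance: R = vₓ t = 23.10 × 7.299 = 168.6 m.

168.6 m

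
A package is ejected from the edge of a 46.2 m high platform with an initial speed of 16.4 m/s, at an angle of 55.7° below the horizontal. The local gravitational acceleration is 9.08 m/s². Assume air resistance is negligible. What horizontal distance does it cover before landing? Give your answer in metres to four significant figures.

Components: vₓ = 16.40 cos 55.7° = 9.242 m/s, v_y0 = −13.55 m/s (downward).
The projectile lands when y = 46.2 + (−13.55) t − ½·9.08·t² = 0. Positive root: t = (−13.55 + √(13.55² + 2·9.08·46.2)) / 9.08 = (−13.55 + 31.98) / 9.08 = 2.030 s.
Horizontal distance: R = vₓ t = 9.242 × 2.030 = 18.76 m.

18.76 m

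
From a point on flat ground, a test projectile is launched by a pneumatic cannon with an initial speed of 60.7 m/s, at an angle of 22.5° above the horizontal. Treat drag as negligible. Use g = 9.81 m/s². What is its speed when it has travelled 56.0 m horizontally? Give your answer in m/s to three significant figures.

57.7 m/s

vₓ = 60.70 cos 22.5° = 56.08 m/s; v_y0 = 60.70 sin 22.5° = 23.23 m/s.
At x = 56.0 m, t = x/vₓ = 56.0/56.08 = 0.9986 s.
Vertical velocity there: v_y = v_y0 − g t = 23.23 − 9.81 × 0.9986 = 13.43 m/s.
Speed: √(vₓ² + v_y²) = √(56.08² + 13.43²) = 57.67 m/s.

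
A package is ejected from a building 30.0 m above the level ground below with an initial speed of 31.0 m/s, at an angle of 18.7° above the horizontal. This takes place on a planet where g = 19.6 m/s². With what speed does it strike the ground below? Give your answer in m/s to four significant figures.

46.23 m/s

vₓ = 31.00 cos 18.7° = 29.36 m/s; v_y0 = 31.00 sin 18.7° = 9.939 m/s.
Vertical motion (up positive, ground at y = 0): 9.800 t² − (9.939) t − 30.0 = 0, so t = (9.939 + √(9.939² + 2·19.6·30.0)) / 19.6 = (9.939 + 35.70) / 19.6 = 2.329 s.
Vertical velocity at impact: v_y = v_y0 − g t = 9.939 − 19.6 × 2.329 = −35.70 m/s.
Speed: |v| = √(vₓ² + v_y²) = √(29.36² + 35.70²) = 46.23 m/s.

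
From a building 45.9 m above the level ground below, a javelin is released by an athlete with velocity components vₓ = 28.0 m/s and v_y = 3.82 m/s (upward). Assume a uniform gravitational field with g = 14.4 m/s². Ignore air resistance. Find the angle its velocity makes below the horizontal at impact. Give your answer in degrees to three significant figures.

52.6°

The projectile lands when y = 45.9 + (3.820) t − ½·14.4·t² = 0. Positive root: t = (3.820 + √(3.820² + 2·14.4·45.9)) / 14.4 = (3.820 + 36.56) / 14.4 = 2.804 s.
At impact: v_y = v_y0 − g t = −36.56 m/s; vₓ = 28.00 m/s.
Angle below horizontal: arctan(|v_y|/vₓ) = arctan(36.56/28.00) = 52.55°.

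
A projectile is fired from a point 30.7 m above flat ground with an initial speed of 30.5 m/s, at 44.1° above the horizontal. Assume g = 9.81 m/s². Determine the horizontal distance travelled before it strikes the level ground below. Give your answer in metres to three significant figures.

120 m

vₓ = 30.50 cos 44.1° = 21.90 m/s; v_y0 = 30.50 sin 44.1° = 21.23 m/s.
Vertical motion (up positive, ground at y = 0): 4.905 t² − (21.23) t − 30.7 = 0, so t = (21.23 + √(21.23² + 2·9.81·30.7)) / 9.81 = (21.23 + 32.45) / 9.81 = 5.471 s.
Horizontal distance: R = vₓ t = 21.90 × 5.471 = 119.8 m.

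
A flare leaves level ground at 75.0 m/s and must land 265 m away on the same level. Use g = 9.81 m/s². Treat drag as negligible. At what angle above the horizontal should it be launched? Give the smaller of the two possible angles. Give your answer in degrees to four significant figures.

From R = (v₀²/g) sin 2θ: sin 2θ = 9.81 × 265 / 5625.0 = 0.4622.
2θ = 27.53° or 180° − 27.53° = 152.5°, so θ = 13.76° or 76.24°.
The smaller angle is 13.76°.

13.76°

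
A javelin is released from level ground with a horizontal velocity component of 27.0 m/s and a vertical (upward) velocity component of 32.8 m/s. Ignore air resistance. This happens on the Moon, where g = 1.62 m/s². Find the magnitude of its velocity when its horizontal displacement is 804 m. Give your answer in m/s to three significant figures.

31.1 m/s

At x = 804 m, t = x/vₓ = 804/27.00 = 29.78 s.
Vertical velocity there: v_y = v_y0 − g t = 32.80 − 1.62 × 29.78 = −15.44 m/s.
Speed: √(vₓ² + v_y²) = √(27.00² + 15.44²) = 31.10 m/s.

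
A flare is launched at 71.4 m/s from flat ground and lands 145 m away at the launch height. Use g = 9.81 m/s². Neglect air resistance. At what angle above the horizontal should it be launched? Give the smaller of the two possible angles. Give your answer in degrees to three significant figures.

Level-ground range R = v₀² sin(2θ)/g ⇒ sin(2θ) = gR/v₀² = 9.81 × 145 / 71.4² = 0.2790.
2θ = 16.20° or 180° − 16.20° = 163.8°, so θ = 8.101° or 81.90°.
The smaller angle is 8.101°.

8.10°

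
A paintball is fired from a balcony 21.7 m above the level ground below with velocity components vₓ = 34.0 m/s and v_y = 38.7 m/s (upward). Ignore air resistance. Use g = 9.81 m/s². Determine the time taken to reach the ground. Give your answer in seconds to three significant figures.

With up positive and y = 0 at the ground: y(t) = 21.7 + (38.70) t − 4.905 t². Setting y = 0 and taking the positive root: t = [38.70 + √(38.70² + 2·9.81·21.7)] / 9.81 = (38.70 + 43.86) / 9.81 = 8.416 s.

8.42 s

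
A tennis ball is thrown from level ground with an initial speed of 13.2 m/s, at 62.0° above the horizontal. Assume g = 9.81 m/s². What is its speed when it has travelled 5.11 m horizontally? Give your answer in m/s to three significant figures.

7.15 m/s

Horizontal component vₓ = 13.20 cos 62.0° = 6.197 m/s; vertical v_y0 = 13.20 sin 62.0° = 11.65 m/s.
At x = 5.11 m, t = x/vₓ = 5.11/6.197 = 0.8246 s.
Vertical velocity there: v_y = v_y0 − g t = 11.65 − 9.81 × 0.8246 = 3.566 m/s.
Speed: √(vₓ² + v_y²) = √(6.197² + 3.566²) = 7.150 m/s.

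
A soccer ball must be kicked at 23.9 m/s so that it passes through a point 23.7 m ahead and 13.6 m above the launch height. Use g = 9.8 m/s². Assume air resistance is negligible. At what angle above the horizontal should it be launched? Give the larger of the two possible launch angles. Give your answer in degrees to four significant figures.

75.80°

Trajectory: y = x tanθ − g x² (1 + tan²θ)/(2v₀²). With x = 23.7, y = 13.6, v₀ = 23.9, g = 9.80:
4.818 tan²θ − 23.7 tanθ + (18.42) = 0.
tanθ = [23.7 ± √(23.7² − 4 × 4.818 × (18.42))] / (2 × 4.818) = (23.7 ± 14.38) / 9.637, giving tanθ = 0.9674 or 3.951.
θ = 44.05° or 75.80°; the larger is 75.80°.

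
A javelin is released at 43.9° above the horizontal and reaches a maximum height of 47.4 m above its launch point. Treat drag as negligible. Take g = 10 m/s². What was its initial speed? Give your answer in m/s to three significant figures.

At the peak v_y = 0, so v_y0 = √(2gH) = √(2 × 10.0 × 47.4) = 30.79 m/s.
v_y0 = v₀ sin θ ⇒ v₀ = 30.79 / sin 43.9° = 44.40 m/s.

44.4 m/s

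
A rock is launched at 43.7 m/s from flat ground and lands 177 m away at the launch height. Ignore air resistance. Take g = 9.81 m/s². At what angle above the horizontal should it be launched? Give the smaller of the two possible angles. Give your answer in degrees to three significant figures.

32.7°

Level-ground range R = v₀² sin(2θ)/g ⇒ sin(2θ) = gR/v₀² = 9.81 × 177 / 43.7² = 0.9092.
2θ = 65.40° or 180° − 65.40° = 114.6°, so θ = 32.70° or 57.30°.
The smaller angle is 32.70°.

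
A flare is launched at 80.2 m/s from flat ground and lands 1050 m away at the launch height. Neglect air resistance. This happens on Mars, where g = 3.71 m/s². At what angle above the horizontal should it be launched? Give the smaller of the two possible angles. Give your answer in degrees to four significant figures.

18.64°

R = v₀² sin 2θ / g gives sin 2θ = gR/v₀² = 3.71·1050/80.2² = 0.6056.
2θ = 37.27° or 180° − 37.27° = 142.7°, so θ = 18.64° or 71.36°.
The smaller angle is 18.64°.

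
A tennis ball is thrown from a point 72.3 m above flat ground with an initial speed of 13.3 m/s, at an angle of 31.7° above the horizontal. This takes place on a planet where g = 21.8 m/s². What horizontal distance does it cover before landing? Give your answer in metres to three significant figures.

Horizontal component vₓ = 13.30 cos 31.7° = 11.32 m/s; vertical v_y0 = 13.30 sin 31.7° = 6.989 m/s.
Vertical motion (up positive, ground at y = 0): 10.90 t² − (6.989) t − 72.3 = 0, so t = (6.989 + √(6.989² + 2·21.8·72.3)) / 21.8 = (6.989 + 56.58) / 21.8 = 2.916 s.
Horizontal distance: R = vₓ t = 11.32 × 2.916 = 33.00 m.

33.0 m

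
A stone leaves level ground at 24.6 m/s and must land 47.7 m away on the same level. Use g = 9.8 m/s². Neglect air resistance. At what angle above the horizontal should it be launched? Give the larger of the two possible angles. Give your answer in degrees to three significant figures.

64.7°

From R = (v₀²/g) sin 2θ: sin 2θ = 9.80 × 47.7 / 605.16 = 0.7725.
2θ = 50.58° or 180° − 50.58° = 129.4°, so θ = 25.29° or 64.71°.
The larger angle is 64.71°.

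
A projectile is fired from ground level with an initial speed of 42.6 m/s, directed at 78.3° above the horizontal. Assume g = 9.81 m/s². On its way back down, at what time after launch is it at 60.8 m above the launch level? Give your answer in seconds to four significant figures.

6.637 s

vₓ = 42.60 cos 78.3° = 8.639 m/s; v_y0 = 42.60 sin 78.3° = 41.71 m/s.
Require v_y0 t − ½ g t² = 60.8, i.e. 4.905 t² − 41.71 t + 60.8 = 0.
Quadratic formula: t = (41.71 ± √547.24) / 9.81 = (41.71 ± 23.39) / 9.81 → t = 1.868 s or 6.637 s.
The descending-branch root is 6.637 s.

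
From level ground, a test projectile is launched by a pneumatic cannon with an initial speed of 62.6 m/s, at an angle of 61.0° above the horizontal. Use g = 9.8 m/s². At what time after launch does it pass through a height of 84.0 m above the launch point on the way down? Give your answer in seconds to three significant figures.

vₓ = 62.60 cos 61.0° = 30.35 m/s; v_y0 = 62.60 sin 61.0° = 54.75 m/s.
Set y = v_y0 t − ½ g t² = 84.0: 4.900 t² − 54.75 t + 84.0 = 0.
t = [54.75 ± √(54.75² − 2·9.80·84.0)] / 9.80 = (54.75 ± 36.76) / 9.80, so t = 1.836 s or t = 9.338 s.
The descending-branch root is 9.338 s.

9.34 s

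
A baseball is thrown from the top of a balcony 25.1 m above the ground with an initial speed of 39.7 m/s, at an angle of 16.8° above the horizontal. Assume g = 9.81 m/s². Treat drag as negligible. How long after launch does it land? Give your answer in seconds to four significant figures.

vₓ = 39.70 cos 16.8° = 38.01 m/s; v_y0 = 39.70 sin 16.8° = 11.47 m/s.
With up positive and y = 0 at the ground: y(t) = 25.1 + (11.47) t − 4.905 t². Setting y = 0 and taking the positive root: t = [11.47 + √(11.47² + 2·9.81·25.1)] / 9.81 = (11.47 + 24.98) / 9.81 = 3.716 s.

3.716 s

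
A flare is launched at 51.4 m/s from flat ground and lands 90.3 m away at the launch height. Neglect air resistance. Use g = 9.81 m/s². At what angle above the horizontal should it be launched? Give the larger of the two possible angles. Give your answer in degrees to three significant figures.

From R = (v₀²/g) sin 2θ: sin 2θ = 9.81 × 90.3 / 2642.0 = 0.3353.
2θ = 19.59° or 180° − 19.59° = 160.4°, so θ = 9.795° or 80.20°.
The larger angle is 80.20°.

80.2°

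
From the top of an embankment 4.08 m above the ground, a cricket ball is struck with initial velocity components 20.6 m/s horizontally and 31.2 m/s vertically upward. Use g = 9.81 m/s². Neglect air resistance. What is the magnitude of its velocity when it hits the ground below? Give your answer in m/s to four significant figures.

38.44 m/s

With up positive and y = 0 at the ground: y(t) = 4.08 + (31.20) t − 4.905 t². Setting y = 0 and taking the positive root: t = [31.20 + √(31.20² + 2·9.81·4.08)] / 9.81 = (31.20 + 32.46) / 9.81 = 6.489 s.
Vertical velocity at impact: v_y = v_y0 − g t = 31.20 − 9.81 × 6.489 = −32.46 m/s.
Speed: |v| = √(vₓ² + v_y²) = √(20.60² + 32.46²) = 38.44 m/s.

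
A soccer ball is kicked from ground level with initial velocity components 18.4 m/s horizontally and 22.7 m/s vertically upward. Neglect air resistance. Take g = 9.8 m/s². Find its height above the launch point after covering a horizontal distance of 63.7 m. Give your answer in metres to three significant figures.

x = vₓ t ⇒ t = 63.7/18.40 = 3.462 s.
Height: y = v_y0 t − ½ g t² = 22.70 × 3.462 − 4.900 × 3.462² = 78.59 − 58.73 = 19.86 m.

19.9 m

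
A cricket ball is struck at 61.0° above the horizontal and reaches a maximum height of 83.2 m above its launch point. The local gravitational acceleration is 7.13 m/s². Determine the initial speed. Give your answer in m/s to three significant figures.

At the peak v_y = 0, so v_y0 = √(2gH) = √(2 × 7.13 × 83.2) = 34.44 m/s.
v_y0 = v₀ sin θ ⇒ v₀ = 34.44 / sin 61.0° = 39.38 m/s.

39.4 m/s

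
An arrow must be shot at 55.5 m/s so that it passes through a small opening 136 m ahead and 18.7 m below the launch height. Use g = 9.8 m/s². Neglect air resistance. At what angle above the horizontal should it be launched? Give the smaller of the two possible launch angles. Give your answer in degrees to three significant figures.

Trajectory: y = x tanθ − g x² (1 + tan²θ)/(2v₀²). With x = 136, y = −18.7, v₀ = 55.5, g = 9.80:
29.42 tan²θ − 136 tanθ + (10.72) = 0.
tanθ = [136 ± √(136² − 4 × 29.42 × (10.72))] / (2 × 29.42) = (136 ± 131.3) / 58.85, giving tanθ = 0.08024 or 4.542.
θ = 4.588° or 77.58°; the smaller is 4.588°.

4.59°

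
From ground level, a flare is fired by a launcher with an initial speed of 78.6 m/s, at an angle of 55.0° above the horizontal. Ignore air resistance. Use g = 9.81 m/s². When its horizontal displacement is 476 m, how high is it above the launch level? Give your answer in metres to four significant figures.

133.0 m

Resolve: vₓ = 78.60 cos 55.0° = 45.08 m/s and v_y0 = 78.60 sin 55.0° = 64.39 m/s.
x = vₓ t ⇒ t = 476/45.08 = 10.56 s.
Height: y = v_y0 t − ½ g t² = 64.39 × 10.56 − 4.905 × 10.56² = 679.8 − 546.8 = 133.0 m.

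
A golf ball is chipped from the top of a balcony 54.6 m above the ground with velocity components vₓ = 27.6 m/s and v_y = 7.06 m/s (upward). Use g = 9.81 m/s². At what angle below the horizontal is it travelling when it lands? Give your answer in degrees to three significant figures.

50.5°

The projectile lands when y = 54.6 + (7.060) t − ½·9.81·t² = 0. Positive root: t = (7.060 + √(7.060² + 2·9.81·54.6)) / 9.81 = (7.060 + 33.48) / 9.81 = 4.133 s.
At impact: v_y = v_y0 − g t = −33.48 m/s; vₓ = 27.60 m/s.
Angle below horizontal: arctan(|v_y|/vₓ) = arctan(33.48/27.60) = 50.50°.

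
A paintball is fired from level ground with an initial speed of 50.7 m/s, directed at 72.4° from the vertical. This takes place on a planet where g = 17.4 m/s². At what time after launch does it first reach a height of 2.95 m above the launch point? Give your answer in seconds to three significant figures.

Resolve: vₓ = 50.70 sin 72.4° = 48.33 m/s and v_y0 = 50.70 cos 72.4° = 15.33 m/s.
Height y(t) = 15.33 t − 8.700 t² = 2.95 gives 8.700 t² − 15.33 t + 2.95 = 0.
Quadratic formula: t = (15.33 ± √132.35) / 17.4 = (15.33 ± 11.50) / 17.4 → t = 0.2199 s or 1.542 s.
The first (ascending) time is 0.2199 s.

0.220 s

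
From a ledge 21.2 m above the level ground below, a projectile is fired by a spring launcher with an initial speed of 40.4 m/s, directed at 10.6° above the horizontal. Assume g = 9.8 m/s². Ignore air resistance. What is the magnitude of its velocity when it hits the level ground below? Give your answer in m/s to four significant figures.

vₓ = 40.40 cos 10.6° = 39.71 m/s; v_y0 = 40.40 sin 10.6° = 7.432 m/s.
With up positive and y = 0 at the ground: y(t) = 21.2 + (7.432) t − 4.900 t². Setting y = 0 and taking the positive root: t = [7.432 + √(7.432² + 2·9.80·21.2)] / 9.80 = (7.432 + 21.70) / 9.80 = 2.972 s.
Vertical velocity at impact: v_y = v_y0 − g t = 7.432 − 9.80 × 2.972 = −21.70 m/s.
Speed: |v| = √(vₓ² + v_y²) = √(39.71² + 21.70²) = 45.25 m/s.

45.25 m/s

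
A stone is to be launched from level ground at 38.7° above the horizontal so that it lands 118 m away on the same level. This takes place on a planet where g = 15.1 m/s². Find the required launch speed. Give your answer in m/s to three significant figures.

42.7 m/s

On level ground R = v₀² sin 2θ / g ⇒ v₀ = √(gR / sin 2θ).
v₀ = √(15.1 × 118 / sin 77.40°) = √(1782 / 0.9759) = √1825.8 = 42.73 m/s.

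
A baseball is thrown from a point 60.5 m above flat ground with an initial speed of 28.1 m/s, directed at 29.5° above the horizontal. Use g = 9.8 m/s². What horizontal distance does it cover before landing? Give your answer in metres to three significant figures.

127 m

Resolve: vₓ = 28.10 cos 29.5° = 24.46 m/s and v_y0 = 28.10 sin 29.5° = 13.84 m/s.
With up positive and y = 0 at the ground: y(t) = 60.5 + (13.84) t − 4.900 t². Setting y = 0 and taking the positive root: t = [13.84 + √(13.84² + 2·9.80·60.5)] / 9.80 = (13.84 + 37.11) / 9.80 = 5.199 s.
Horizontal distance: R = vₓ t = 24.46 × 5.199 = 127.1 m.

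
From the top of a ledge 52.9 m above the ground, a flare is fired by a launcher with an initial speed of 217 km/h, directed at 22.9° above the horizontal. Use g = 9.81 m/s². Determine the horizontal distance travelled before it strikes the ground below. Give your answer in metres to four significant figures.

358.3 m

Convert: 217 km/h = 217/3.6 = 60.28 m/s.
vₓ = 60.28 cos 22.9° = 55.53 m/s; v_y0 = 60.28 sin 22.9° = 23.46 m/s.
With up positive and y = 0 at the ground: y(t) = 52.9 + (23.46) t − 4.905 t². Setting y = 0 and taking the positive root: t = [23.46 + √(23.46² + 2·9.81·52.9)] / 9.81 = (23.46 + 39.85) / 9.81 = 6.453 s.
Horizontal distance: R = vₓ t = 55.53 × 6.453 = 358.3 m.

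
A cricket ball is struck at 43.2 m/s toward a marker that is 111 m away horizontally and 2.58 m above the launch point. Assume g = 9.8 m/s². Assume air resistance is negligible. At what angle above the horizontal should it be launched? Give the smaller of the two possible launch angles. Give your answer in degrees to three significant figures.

Trajectory: y = x tanθ − g x² (1 + tan²θ)/(2v₀²). With x = 111, y = 2.58, v₀ = 43.2, g = 9.80:
32.35 tan²θ − 111 tanθ + (34.93) = 0.
tanθ = [111 ± √(111² − 4 × 32.35 × (34.93))] / (2 × 32.35) = (111 ± 88.32) / 64.70, giving tanθ = 0.3505 or 3.081.
θ = 19.31° or 72.02°; the smaller is 19.31°.

19.3°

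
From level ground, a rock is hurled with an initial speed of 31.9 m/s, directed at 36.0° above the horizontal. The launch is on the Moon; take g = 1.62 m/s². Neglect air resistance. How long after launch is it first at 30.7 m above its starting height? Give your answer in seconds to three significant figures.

1.77 s

Resolve: vₓ = 31.90 cos 36.0° = 25.81 m/s and v_y0 = 31.90 sin 36.0° = 18.75 m/s.
Height y(t) = 18.75 t − 0.8100 t² = 30.7 gives 0.8100 t² − 18.75 t + 30.7 = 0.
t = [18.75 ± √(18.75² − 2·1.62·30.7)] / 1.62 = (18.75 ± 15.88) / 1.62, so t = 1.773 s or t = 21.38 s.
The first (ascending) time is 1.773 s.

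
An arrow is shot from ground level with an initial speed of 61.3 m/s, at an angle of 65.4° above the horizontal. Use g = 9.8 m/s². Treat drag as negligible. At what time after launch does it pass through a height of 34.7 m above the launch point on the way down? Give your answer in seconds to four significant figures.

Components: vₓ = 61.30 cos 65.4° = 25.52 m/s, v_y0 = 61.30 sin 65.4° = 55.74 m/s.
Set y = v_y0 t − ½ g t² = 34.7: 4.900 t² − 55.74 t + 34.7 = 0.
Quadratic formula: t = (55.74 ± √2426.4) / 9.80 = (55.74 ± 49.26) / 9.80 → t = 0.6610 s or 10.71 s.
The descending-branch root is 10.71 s.

10.71 s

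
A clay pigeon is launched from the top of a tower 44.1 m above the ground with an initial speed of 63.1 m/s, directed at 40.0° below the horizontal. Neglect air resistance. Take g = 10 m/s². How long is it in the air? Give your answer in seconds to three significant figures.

Resolve: vₓ = 63.10 cos 40.0° = 48.34 m/s and v_y0 = −40.56 m/s (downward).
The projectile lands when y = 44.1 + (−40.56) t − ½·10.0·t² = 0. Positive root: t = (−40.56 + √(40.56² + 2·10.0·44.1)) / 10.0 = (−40.56 + 50.27) / 10.0 = 0.9710 s.

0.971 s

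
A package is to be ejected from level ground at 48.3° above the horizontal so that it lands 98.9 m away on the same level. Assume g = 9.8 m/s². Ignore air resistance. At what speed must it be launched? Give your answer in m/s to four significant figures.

Level-ground range: R = v₀² sin(2θ)/g, so v₀ = √(gR / sin 2θ).
v₀ = √(9.80 × 98.9 / sin 96.60°) = √(969.2 / 0.9934) = √975.69 = 31.24 m/s.

31.24 m/s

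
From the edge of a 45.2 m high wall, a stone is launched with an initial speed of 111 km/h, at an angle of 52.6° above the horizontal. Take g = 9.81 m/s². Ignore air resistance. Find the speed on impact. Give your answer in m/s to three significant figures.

Convert: 111 km/h = 111/3.6 = 30.83 m/s.
Horizontal component vₓ = 30.83 cos 52.6° = 18.73 m/s; vertical v_y0 = 30.83 sin 52.6° = 24.49 m/s.
Vertical motion (up positive, ground at y = 0): 4.905 t² − (24.49) t − 45.2 = 0, so t = (24.49 + √(24.49² + 2·9.81·45.2)) / 9.81 = (24.49 + 38.56) / 9.81 = 6.427 s.
Vertical velocity at impact: v_y = v_y0 − g t = 24.49 − 9.81 × 6.427 = −38.56 m/s.
Speed: |v| = √(vₓ² + v_y²) = √(18.73² + 38.56²) = 42.87 m/s.

42.9 m/s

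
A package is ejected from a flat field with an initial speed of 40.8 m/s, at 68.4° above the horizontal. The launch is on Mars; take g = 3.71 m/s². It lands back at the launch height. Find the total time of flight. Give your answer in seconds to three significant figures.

Resolve: vₓ = 40.80 cos 68.4° = 15.02 m/s and v_y0 = 40.80 sin 68.4° = 37.93 m/s.
It returns to y = 0 when t = 2 v_y0 / g = 2(37.93)/3.71 = 20.45 s.

20.5 s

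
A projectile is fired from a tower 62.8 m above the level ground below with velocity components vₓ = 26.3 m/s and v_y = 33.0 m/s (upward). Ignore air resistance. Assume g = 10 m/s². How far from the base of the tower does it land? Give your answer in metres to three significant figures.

Vertical motion (up positive, ground at y = 0): 5.000 t² − (33.00) t − 62.8 = 0, so t = (33.00 + √(33.00² + 2·10.0·62.8)) / 10.0 = (33.00 + 48.43) / 10.0 = 8.143 s.
Horizontal distance: R = vₓ t = 26.30 × 8.143 = 214.1 m.

214 m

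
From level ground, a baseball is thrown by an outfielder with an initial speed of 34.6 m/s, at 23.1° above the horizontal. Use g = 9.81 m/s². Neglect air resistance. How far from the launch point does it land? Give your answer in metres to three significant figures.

Horizontal component vₓ = 34.60 cos 23.1° = 31.83 m/s; vertical v_y0 = 34.60 sin 23.1° = 13.57 m/s.
Time aloft: T = 2 v_y0 / g = 2 × 13.57 / 9.81 = 2.768 s.
Horizontal distance R = vₓ T = 31.83 × 2.768 = 88.08 m.

88.1 m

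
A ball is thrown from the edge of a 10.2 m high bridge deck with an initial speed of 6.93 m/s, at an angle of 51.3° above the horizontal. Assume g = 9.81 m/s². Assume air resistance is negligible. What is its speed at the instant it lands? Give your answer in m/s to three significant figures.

15.8 m/s

Components: vₓ = 6.930 cos 51.3° = 4.333 m/s, v_y0 = 6.930 sin 51.3° = 5.408 m/s.
With up positive and y = 0 at the ground: y(t) = 10.2 + (5.408) t − 4.905 t². Setting y = 0 and taking the positive root: t = [5.408 + √(5.408² + 2·9.81·10.2)] / 9.81 = (5.408 + 15.15) / 9.81 = 2.095 s.
Vertical velocity at impact: v_y = v_y0 − g t = 5.408 − 9.81 × 2.095 = −15.15 m/s.
Speed: |v| = √(vₓ² + v_y²) = √(4.333² + 15.15²) = 15.75 m/s.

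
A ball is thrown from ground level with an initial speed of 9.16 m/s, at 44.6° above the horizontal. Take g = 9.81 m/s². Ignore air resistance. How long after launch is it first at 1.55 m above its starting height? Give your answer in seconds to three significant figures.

0.318 s

Components: vₓ = 9.160 cos 44.6° = 6.522 m/s, v_y0 = 9.160 sin 44.6° = 6.432 m/s.
Set y = v_y0 t − ½ g t² = 1.55: 4.905 t² − 6.432 t + 1.55 = 0.
Quadratic formula: t = (6.432 ± √10.956) / 9.81 = (6.432 ± 3.310) / 9.81 → t = 0.3182 s or 0.9930 s.
The first (ascending) time is 0.3182 s.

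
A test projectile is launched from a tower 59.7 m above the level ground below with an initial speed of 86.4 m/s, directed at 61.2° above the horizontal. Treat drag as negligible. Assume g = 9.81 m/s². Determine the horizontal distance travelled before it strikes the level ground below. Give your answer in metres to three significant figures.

674 m

Components: vₓ = 86.40 cos 61.2° = 41.62 m/s, v_y0 = 86.40 sin 61.2° = 75.71 m/s.
Vertical motion (up positive, ground at y = 0): 4.905 t² − (75.71) t − 59.7 = 0, so t = (75.71 + √(75.71² + 2·9.81·59.7)) / 9.81 = (75.71 + 83.09) / 9.81 = 16.19 s.
Horizontal distance: R = vₓ t = 41.62 × 16.19 = 673.8 m.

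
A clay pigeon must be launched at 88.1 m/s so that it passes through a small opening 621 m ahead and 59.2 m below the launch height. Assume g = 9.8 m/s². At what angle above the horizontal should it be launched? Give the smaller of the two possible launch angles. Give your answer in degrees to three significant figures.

18.9°

Trajectory: y = x tanθ − g x² (1 + tan²θ)/(2v₀²). With x = 621, y = −59.2, v₀ = 88.1, g = 9.80:
243.5 tan²θ − 621 tanθ + (184.3) = 0.
tanθ = [621 ± √(621² − 4 × 243.5 × (184.3))] / (2 × 243.5) = (621 ± 454.1) / 486.9, giving tanθ = 0.3428 or 2.208.
θ = 18.92° or 65.63°; the smaller is 18.92°.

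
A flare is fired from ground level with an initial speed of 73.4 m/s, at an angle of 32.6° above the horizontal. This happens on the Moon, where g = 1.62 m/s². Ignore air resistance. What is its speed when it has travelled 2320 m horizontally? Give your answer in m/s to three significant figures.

vₓ = 73.40 cos 32.6° = 61.84 m/s; v_y0 = 73.40 sin 32.6° = 39.55 m/s.
At x = 2320 m, t = x/vₓ = 2320/61.84 = 37.52 s.
Vertical velocity there: v_y = v_y0 − g t = 39.55 − 1.62 × 37.52 = −21.23 m/s.
Speed: √(vₓ² + v_y²) = √(61.84² + 21.23²) = 65.38 m/s.

65.4 m/s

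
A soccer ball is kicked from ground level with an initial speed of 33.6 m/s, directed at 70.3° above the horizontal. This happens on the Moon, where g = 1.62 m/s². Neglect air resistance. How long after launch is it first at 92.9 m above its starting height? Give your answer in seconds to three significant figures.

3.20 s

Horizontal component vₓ = 33.60 cos 70.3° = 11.33 m/s; vertical v_y0 = 33.60 sin 70.3° = 31.63 m/s.
Height y(t) = 31.63 t − 0.8100 t² = 92.9 gives 0.8100 t² − 31.63 t + 92.9 = 0.
Quadratic formula: t = (31.63 ± √699.68) / 1.62 = (31.63 ± 26.45) / 1.62 → t = 3.199 s or 35.85 s.
The first (ascending) time is 3.199 s.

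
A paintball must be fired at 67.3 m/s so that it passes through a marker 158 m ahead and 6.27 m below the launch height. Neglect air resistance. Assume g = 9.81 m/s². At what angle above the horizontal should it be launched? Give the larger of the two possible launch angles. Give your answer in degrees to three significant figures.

Trajectory: y = x tanθ − g x² (1 + tan²θ)/(2v₀²). With x = 158, y = −6.27, v₀ = 67.3, g = 9.81:
27.03 tan²θ − 158 tanθ + (20.76) = 0.
tanθ = [158 ± √(158² − 4 × 27.03 × (20.76))] / (2 × 27.03) = (158 ± 150.7) / 54.07, giving tanθ = 0.1345 or 5.710.
θ = 7.661° or 80.07°; the larger is 80.07°.

80.1°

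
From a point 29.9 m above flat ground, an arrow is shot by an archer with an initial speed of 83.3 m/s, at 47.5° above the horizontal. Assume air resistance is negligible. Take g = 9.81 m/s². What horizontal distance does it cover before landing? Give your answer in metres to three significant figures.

731 m

Resolve: vₓ = 83.30 cos 47.5° = 56.28 m/s and v_y0 = 83.30 sin 47.5° = 61.42 m/s.
Vertical motion (up positive, ground at y = 0): 4.905 t² − (61.42) t − 29.9 = 0, so t = (61.42 + √(61.42² + 2·9.81·29.9)) / 9.81 = (61.42 + 66.02) / 9.81 = 12.99 s.
Horizontal distance: R = vₓ t = 56.28 × 12.99 = 731.0 m.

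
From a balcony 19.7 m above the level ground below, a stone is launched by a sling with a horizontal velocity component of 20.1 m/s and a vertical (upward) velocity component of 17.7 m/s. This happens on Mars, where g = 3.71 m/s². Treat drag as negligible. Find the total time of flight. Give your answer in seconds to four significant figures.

10.55 s

With up positive and y = 0 at the ground: y(t) = 19.7 + (17.70) t − 1.855 t². Setting y = 0 and taking the positive root: t = [17.70 + √(17.70² + 2·3.71·19.7)] / 3.71 = (17.70 + 21.44) / 3.71 = 10.55 s.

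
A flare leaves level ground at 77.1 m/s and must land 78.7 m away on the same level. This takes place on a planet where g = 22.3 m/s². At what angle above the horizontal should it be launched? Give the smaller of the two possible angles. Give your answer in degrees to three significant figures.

8.59°

R = v₀² sin 2θ / g gives sin 2θ = gR/v₀² = 22.3·78.7/77.1² = 0.2952.
2θ = 17.17° or 180° − 17.17° = 162.8°, so θ = 8.586° or 81.41°.
The smaller angle is 8.586°.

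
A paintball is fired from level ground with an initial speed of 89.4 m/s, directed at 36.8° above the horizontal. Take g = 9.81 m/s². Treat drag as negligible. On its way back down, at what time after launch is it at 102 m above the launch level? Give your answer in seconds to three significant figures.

8.46 s

Components: vₓ = 89.40 cos 36.8° = 71.59 m/s, v_y0 = 89.40 sin 36.8° = 53.55 m/s.
Set y = v_y0 t − ½ g t² = 102: 4.905 t² − 53.55 t + 102 = 0.
Quadratic formula: t = (53.55 ± √866.65) / 9.81 = (53.55 ± 29.44) / 9.81 → t = 2.458 s or 8.460 s.
The descending-branch root is 8.460 s.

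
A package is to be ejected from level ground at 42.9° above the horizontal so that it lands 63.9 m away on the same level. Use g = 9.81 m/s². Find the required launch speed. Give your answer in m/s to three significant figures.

Level-ground range: R = v₀² sin(2θ)/g, so v₀ = √(gR / sin 2θ).
v₀ = √(9.81 × 63.9 / sin 85.80°) = √(626.9 / 0.9973) = √628.55 = 25.07 m/s.

25.1 m/s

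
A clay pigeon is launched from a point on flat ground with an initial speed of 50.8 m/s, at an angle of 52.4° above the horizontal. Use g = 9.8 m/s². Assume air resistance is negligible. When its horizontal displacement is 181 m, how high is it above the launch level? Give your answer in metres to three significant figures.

67.9 m

vₓ = 50.80 cos 52.4° = 31.00 m/s; v_y0 = 50.80 sin 52.4° = 40.25 m/s.
Time to reach x = 181 m: t = x/vₓ = 181/31.00 = 5.840 s.
Height: y = v_y0 t − ½ g t² = 40.25 × 5.840 − 4.900 × 5.840² = 235.0 − 167.1 = 67.94 m.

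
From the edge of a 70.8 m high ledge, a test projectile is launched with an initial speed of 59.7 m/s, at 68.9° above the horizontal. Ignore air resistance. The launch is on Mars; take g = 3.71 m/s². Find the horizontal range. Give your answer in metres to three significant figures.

672 m

Horizontal component vₓ = 59.70 cos 68.9° = 21.49 m/s; vertical v_y0 = 59.70 sin 68.9° = 55.70 m/s.
Vertical motion (up positive, ground at y = 0): 1.855 t² − (55.70) t − 70.8 = 0, so t = (55.70 + √(55.70² + 2·3.71·70.8)) / 3.71 = (55.70 + 60.23) / 3.71 = 31.25 s.
Horizontal distance: R = vₓ t = 21.49 × 31.25 = 671.6 m.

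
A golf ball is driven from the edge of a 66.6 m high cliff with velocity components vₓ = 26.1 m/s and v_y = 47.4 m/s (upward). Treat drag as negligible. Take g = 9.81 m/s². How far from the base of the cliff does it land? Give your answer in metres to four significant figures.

284.7 m

With up positive and y = 0 at the ground: y(t) = 66.6 + (47.40) t − 4.905 t². Setting y = 0 and taking the positive root: t = [47.40 + √(47.40² + 2·9.81·66.6)] / 9.81 = (47.40 + 59.61) / 9.81 = 10.91 s.
Horizontal distance: R = vₓ t = 26.10 × 10.91 = 284.7 m.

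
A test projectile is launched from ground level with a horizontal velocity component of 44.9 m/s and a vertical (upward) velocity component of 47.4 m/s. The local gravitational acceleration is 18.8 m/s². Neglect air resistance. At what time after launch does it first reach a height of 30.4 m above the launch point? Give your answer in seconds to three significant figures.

Set y = v_y0 t − ½ g t² = 30.4: 9.400 t² − 47.40 t + 30.4 = 0.
t = [47.40 ± √(47.40² − 2·18.8·30.4)] / 18.8 = (47.40 ± 33.22) / 18.8, so t = 0.7541 s or t = 4.288 s.
The first (ascending) time is 0.7541 s.

0.754 s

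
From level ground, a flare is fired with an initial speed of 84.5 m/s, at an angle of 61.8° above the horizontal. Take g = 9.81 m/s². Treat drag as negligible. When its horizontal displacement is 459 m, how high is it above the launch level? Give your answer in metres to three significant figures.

Resolve: vₓ = 84.50 cos 61.8° = 39.93 m/s and v_y0 = 84.50 sin 61.8° = 74.47 m/s.
x = vₓ t ⇒ t = 459/39.93 = 11.49 s.
Height: y = v_y0 t − ½ g t² = 74.47 × 11.49 − 4.905 × 11.49² = 856.0 − 648.1 = 207.9 m.

208 m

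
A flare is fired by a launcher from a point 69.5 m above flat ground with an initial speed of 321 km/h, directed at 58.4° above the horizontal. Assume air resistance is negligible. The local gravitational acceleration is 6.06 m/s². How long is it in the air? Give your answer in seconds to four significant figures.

Convert: 321 km/h = 321/3.6 = 89.17 m/s.
Resolve: vₓ = 89.17 cos 58.4° = 46.72 m/s and v_y0 = 89.17 sin 58.4° = 75.95 m/s.
Vertical motion (up positive, ground at y = 0): 3.030 t² − (75.95) t − 69.5 = 0, so t = (75.95 + √(75.95² + 2·6.06·69.5)) / 6.06 = (75.95 + 81.30) / 6.06 = 25.95 s.

25.95 s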